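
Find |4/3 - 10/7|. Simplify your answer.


Simplify: 4/3 = 4/3 and 10/7 = 10/7
Find common denominator: LCD = 21
Convert: 28/21 and 30/21
Difference = |28 - 30|/21 = 2/21
Simplified = 2/21

2/21


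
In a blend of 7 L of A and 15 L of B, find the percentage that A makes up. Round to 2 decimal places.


Volume of A = 7 L
Volume of B = 15 L
Total volume = 7 + 15 = 22 L
Percentage of A = (7/22) * 100
= 31.82%

31.82


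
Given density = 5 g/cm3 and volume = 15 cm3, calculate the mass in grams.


Using mass = density * volume
Density = 5 g/cm3
Volume = 15 cm3
Mass = 5 * 15
= 75 g

75


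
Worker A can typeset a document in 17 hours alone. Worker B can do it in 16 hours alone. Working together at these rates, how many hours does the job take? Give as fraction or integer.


Rate of A = 1/17 job per hour
Rate of B = 1/16 job per hour
Combined rate = 1/17 + 1/16
Find common denominator: (16 + 17)/(17*16) = 33/272
Combined rate = 33/272 job per hour
Time together = 1 / (33/272) = 272/33 hours

272/33


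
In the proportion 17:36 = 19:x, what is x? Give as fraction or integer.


Setting up: 17/36 = 19/x
Cross multiply: 17 * x = 36 * 19
17x = 684
x = 684/17
x = 684/17

684/17


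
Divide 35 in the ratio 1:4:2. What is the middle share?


Ratio = 1:4:2
Total parts = 1 + 4 + 2 = 7
Value per part = 35 / 7 = 5
First share = 1 * 5 = 5
Middle share = 4 * 5 = 20
Third share = 2 * 5 = 10

20


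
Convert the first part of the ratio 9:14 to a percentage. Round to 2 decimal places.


Total parts = 9 + 14 = 23
First part fraction = 9/23
Percentage = (9/23) * 100
= 0.391304 * 100
= 39.13%

39.13


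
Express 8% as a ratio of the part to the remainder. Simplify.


Part = 8%, Remainder = 92%
Ratio = 8:92
GCD(8, 92) = 4
Simplify: 2:23 = 2:23

2:23


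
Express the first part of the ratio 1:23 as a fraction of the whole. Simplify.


Total parts = 1 + 23 = 24
First part fraction = 1/24
Simplify: 1/24 = 1/24

1/24


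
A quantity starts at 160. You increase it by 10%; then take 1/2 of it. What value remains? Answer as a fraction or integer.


Start with 160.
Step 1: Increase by 10%: 160 * 110/100 = 176
Step 2: Take 1/2: 176 * 1/2 = 88
Final result = 88

88


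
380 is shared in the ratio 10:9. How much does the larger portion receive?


Total parts = 10 + 9 = 19
Value per part = 380 / 19 = 20
First share = 10 * 20 = 200
Second share = 9 * 20 = 180
Larger share = 200

200


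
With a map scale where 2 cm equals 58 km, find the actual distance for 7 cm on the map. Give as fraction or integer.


Map scale: 2 cm = 58 km
Measured distance on map = 7 cm
Set up proportion: 7 * 58 / 2
= 406 / 2
= 203 km

203


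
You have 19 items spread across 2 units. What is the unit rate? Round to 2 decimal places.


Total items = 19
Number of units = 2
Unit rate = 19 / 2
= 9.50 items per unit

9.50


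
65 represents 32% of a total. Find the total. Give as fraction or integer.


Given: 65 is 32% of the whole
Set up: 65 = 32/100 * whole
whole = 65 * 100 / 32
whole = 6500 / 32
whole = 1625/8

1625/8


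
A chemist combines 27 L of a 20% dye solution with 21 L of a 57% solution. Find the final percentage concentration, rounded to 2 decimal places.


Solute in mixture 1 = 20% of 27 L = 27*20/100 = 27/5 L
Solute in mixture 2 = 57% of 21 L = 21*57/100 = 1197/100 L
Total solute = 27/5 + 1197/100 = 1737/100 L
Total volume = 27 + 21 = 48 L
Final concentration = 1737/100/48 * 100 = 36.19%

36.19


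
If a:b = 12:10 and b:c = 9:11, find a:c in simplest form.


Given a:b = 12:10 and b:c = 9:11
Make b consistent. Multiply first ratio by 9: a:b = 108:90
Multiply second ratio by 10: b:c = 90:110
Now b = 90 in both, so a:b:c = 108:90:110
Therefore a:c = 108:110
Simplify by GCD: a:c = 54:55

54:55


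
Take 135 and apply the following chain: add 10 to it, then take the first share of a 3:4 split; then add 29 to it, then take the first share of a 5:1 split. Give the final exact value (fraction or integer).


Start with 135.
Step 1: Add 10: 135+10=145; split 3:4 first = 145*3/7 = 435/7
Step 2: Add 29: 435/7+29=638/7; split 5:1 first = 638/7*5/6 = 1595/21
Final result = 1595/21

1595/21


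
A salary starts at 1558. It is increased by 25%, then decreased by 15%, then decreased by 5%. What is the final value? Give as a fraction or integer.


Start: 1558
Step 1: increase by 25% => multiply by 125/100
  1558 * 125/100 = 3895/2
Step 2: decrease by 15% => multiply by 85/100
  3895/2 * 85/100 = 13243/8
Step 3: decrease by 5% => multiply by 95/100
  13243/8 * 95/100 = 251617/160
Final value = 251617/160

251617/160


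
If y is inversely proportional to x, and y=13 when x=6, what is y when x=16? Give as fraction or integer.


Inverse proportion: y = k/x
Find k: k = 6 * 13 = 78
Compute y at x=16: y = 78/16
y = 39/8

39/8


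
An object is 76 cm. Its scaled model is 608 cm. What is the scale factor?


Original length = 76 cm
Scaled length = 608 cm
Scale factor = 608 / 76
= 8

8


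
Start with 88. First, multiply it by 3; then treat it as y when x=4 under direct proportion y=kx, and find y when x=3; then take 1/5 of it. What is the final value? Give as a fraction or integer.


Start with 88.
Step 1: Multiply by 3: 88 * 3 = 264
Step 2: Direct prop: k = (264)/4; new y = k*3 = 264*3/4 = 198
Step 3: Take 1/5: 198 * 1/5 = 198/5
Final result = 198/5

198/5


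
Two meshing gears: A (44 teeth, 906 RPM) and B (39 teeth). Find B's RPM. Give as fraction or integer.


Gear ratio: teeth_A * RPM_A = teeth_B * RPM_B
44 * 906 = 39 * RPM_B
39864 = 39 * RPM_B
RPM_B = 39864 / 39
RPM_B = 13288/13

13288/13


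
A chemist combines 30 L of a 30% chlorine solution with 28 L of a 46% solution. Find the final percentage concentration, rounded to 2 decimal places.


Solute in mixture 1 = 30% of 30 L = 30*30/100 = 9 L
Solute in mixture 2 = 46% of 28 L = 28*46/100 = 322/25 L
Total solute = 9 + 322/25 = 547/25 L
Total volume = 30 + 28 = 58 L
Final concentration = 547/25/58 * 100 = 37.72%

37.72


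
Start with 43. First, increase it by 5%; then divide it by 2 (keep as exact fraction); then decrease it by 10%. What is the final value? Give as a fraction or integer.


Start with 43.
Step 1: Increase by 5%: 43 * 105/100 = 903/20
Step 2: Divide by 2: 903/20 / 2 = 903/40
Step 3: Decrease by 10%: 903/40 * 90/100 = 8127/400
Final result = 8127/400

8127/400


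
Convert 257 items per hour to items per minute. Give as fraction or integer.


Converting from per hour to per minute
Rate = 257 items per hour
Divide by 60: 257/60
= 257/60 items per minute

257/60


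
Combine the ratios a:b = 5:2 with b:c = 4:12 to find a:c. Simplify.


Given a:b = 5:2 and b:c = 4:12
Make b consistent. Multiply first ratio by 4: a:b = 20:8
Multiply second ratio by 2: b:c = 8:24
Now b = 8 in both, so a:b:c = 20:8:24
Therefore a:c = 20:24
Simplify by GCD: a:c = 5:6

5:6


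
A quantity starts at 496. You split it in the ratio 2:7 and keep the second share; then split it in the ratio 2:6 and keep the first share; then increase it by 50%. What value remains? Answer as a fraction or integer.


Start with 496.
Step 1: Split 2:7, second share = 496 * 7/9 = 3472/9
Step 2: Split 2:6, first share = 3472/9 * 2/8 = 868/9
Step 3: Increase by 50%: 868/9 * 150/100 = 434/3
Final result = 434/3

434/3


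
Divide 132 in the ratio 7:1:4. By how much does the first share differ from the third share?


Total parts = 7 + 1 + 4 = 12
Value per part = 132 / 12 = 11
Shares: 7*11=77, 1*11=11, 4*11=44
First share = 77, third share = 44
Difference = |77 - 44| = 33

33


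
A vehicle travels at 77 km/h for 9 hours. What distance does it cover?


Using distance = speed * time
Speed = 77 km/h
Time = 9 hours
Distance = 77 * 9
= 693 km

693


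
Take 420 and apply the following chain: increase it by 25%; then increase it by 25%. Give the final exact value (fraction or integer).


Start with 420.
Step 1: Increase by 25%: 420 * 125/100 = 525
Step 2: Increase by 25%: 525 * 125/100 = 2625/4
Final result = 2625/4

2625/4


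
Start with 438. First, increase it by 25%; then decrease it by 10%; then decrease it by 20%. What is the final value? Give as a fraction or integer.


Start with 438.
Step 1: Increase by 25%: 438 * 125/100 = 1095/2
Step 2: Decrease by 10%: 1095/2 * 90/100 = 1971/4
Step 3: Decrease by 20%: 1971/4 * 80/100 = 1971/5
Final result = 1971/5

1971/5


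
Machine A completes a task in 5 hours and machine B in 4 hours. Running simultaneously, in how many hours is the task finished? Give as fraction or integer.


Rate of A = 1/5 job per hour
Rate of B = 1/4 job per hour
Combined rate = 1/5 + 1/4
Find common denominator: (4 + 5)/(5*4) = 9/20
Combined rate = 9/20 job per hour
Time together = 1 / (9/20) = 20/9 hours

20/9


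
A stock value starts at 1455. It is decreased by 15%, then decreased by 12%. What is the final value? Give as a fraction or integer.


Start: 1455
Step 1: decrease by 15% => multiply by 85/100
  1455 * 85/100 = 4947/4
Step 2: decrease by 12% => multiply by 88/100
  4947/4 * 88/100 = 54417/50
Final value = 54417/50

54417/50


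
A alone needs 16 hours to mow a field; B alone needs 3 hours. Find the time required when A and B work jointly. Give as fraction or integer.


Rate of A = 1/16 job per hour
Rate of B = 1/3 job per hour
Combined rate = 1/16 + 1/3
Find common denominator: (3 + 16)/(16*3) = 19/48
Combined rate = 19/48 job per hour
Time together = 1 / (19/48) = 48/19 hours

48/19


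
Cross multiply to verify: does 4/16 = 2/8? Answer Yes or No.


Cross multiply to check 4/16 = 2/8
Left cross product: 4 * 8 = 32
Right cross product: 16 * 2 = 32
32 = 32
Equal, so proportions match => Yes

Yes


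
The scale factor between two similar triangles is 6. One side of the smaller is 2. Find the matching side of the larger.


Similar triangles have proportional sides
Scale factor = 6
Smaller side = 2
Corresponding larger side = 2 * 6
= 12

12


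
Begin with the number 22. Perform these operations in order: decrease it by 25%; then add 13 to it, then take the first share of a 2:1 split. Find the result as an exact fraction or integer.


Start with 22.
Step 1: Decrease by 25%: 22 * 75/100 = 33/2
Step 2: Add 13: 33/2+13=59/2; split 2:1 first = 59/2*2/3 = 59/3
Final result = 59/3

59/3


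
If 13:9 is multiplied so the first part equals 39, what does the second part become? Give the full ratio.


Original ratio: 13:9
First term target: 39
Scale factor = 39 / 13 = 3
Multiply second term: 9 * 3 = 27
Equivalent ratio = 39:27

39:27


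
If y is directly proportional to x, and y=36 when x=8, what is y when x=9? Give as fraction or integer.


Direct proportion: y = kx
Find k: k = 36/8 = 9/2
Compute y at x=9: y = 9/2 * 9
y = 81/2

81/2


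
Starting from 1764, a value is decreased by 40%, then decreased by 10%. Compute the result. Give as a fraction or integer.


Start: 1764
Step 1: decrease by 40% => multiply by 60/100
  1764 * 60/100 = 5292/5
Step 2: decrease by 10% => multiply by 90/100
  5292/5 * 90/100 = 23814/25
Final value = 23814/25

23814/25


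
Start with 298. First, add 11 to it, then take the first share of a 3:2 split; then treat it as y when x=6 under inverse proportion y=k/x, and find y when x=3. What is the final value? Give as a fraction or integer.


Start with 298.
Step 1: Add 11: 298+11=309; split 3:2 first = 309*3/5 = 927/5
Step 2: Inverse prop: k = (927/5)*6; new y = k/3 = 927/5*6/3 = 1854/5
Final result = 1854/5

1854/5


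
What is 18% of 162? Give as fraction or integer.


Compute 18% of 162
Convert percentage: 18% = 18/100
Multiply: 162 * 18/100
= 2916/100
= 729/25

729/25


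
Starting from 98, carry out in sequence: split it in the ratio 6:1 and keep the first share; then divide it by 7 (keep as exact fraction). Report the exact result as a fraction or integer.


Start with 98.
Step 1: Split 6:1, first share = 98 * 6/7 = 84
Step 2: Divide by 7: 84 / 7 = 12
Final result = 12

12


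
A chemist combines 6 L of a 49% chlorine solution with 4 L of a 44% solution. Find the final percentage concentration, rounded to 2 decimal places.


Solute in mixture 1 = 49% of 6 L = 6*49/100 = 147/50 L
Solute in mixture 2 = 44% of 4 L = 4*44/100 = 44/25 L
Total solute = 147/50 + 44/25 = 47/10 L
Total volume = 6 + 4 = 10 L
Final concentration = 47/10/10 * 100 = 47.00%

47.00


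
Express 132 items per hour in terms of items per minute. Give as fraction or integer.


Converting from per hour to per minute
Rate = 132 items per hour
Divide by 60: 132/60
= 11/5 items per minute

11/5


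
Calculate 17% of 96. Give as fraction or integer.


Compute 17% of 96
Convert percentage: 17% = 17/100
Multiply: 96 * 17/100
= 1632/100
= 408/25

408/25


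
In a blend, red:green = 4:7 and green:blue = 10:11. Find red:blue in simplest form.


Given a:b = 4:7 and b:c = 10:11
Make b consistent. Multiply first ratio by 10: a:b = 40:70
Multiply second ratio by 7: b:c = 70:77
Now b = 70 in both, so a:b:c = 40:70:77
Therefore a:c = 40:77
Simplify by GCD: a:c = 40:77

40:77


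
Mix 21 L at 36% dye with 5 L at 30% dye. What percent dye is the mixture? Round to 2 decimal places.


Solute in mixture 1 = 36% of 21 L = 21*36/100 = 189/25 L
Solute in mixture 2 = 30% of 5 L = 5*30/100 = 3/2 L
Total solute = 189/25 + 3/2 = 453/50 L
Total volume = 21 + 5 = 26 L
Final concentration = 453/50/26 * 100 = 34.85%

34.85


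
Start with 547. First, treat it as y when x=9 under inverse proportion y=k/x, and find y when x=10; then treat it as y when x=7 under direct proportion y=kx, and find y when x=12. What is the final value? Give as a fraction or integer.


Start with 547.
Step 1: Inverse prop: k = (547)*9; new y = k/10 = 547*9/10 = 4923/10
Step 2: Direct prop: k = (4923/10)/7; new y = k*12 = 4923/10*12/7 = 29538/35
Final result = 29538/35

29538/35


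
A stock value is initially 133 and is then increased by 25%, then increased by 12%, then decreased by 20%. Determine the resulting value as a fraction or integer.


Start: 133
Step 1: increase by 25% => multiply by 125/100
  133 * 125/100 = 665/4
Step 2: increase by 12% => multiply by 112/100
  665/4 * 112/100 = 931/5
Step 3: decrease by 20% => multiply by 80/100
  931/5 * 80/100 = 3724/25
Final value = 3724/25

3724/25


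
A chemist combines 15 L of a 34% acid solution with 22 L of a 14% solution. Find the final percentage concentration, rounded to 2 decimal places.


Solute in mixture 1 = 34% of 15 L = 15*34/100 = 51/10 L
Solute in mixture 2 = 14% of 22 L = 22*14/100 = 77/25 L
Total solute = 51/10 + 77/25 = 409/50 L
Total volume = 15 + 22 = 37 L
Final concentration = 409/50/37 * 100 = 22.11%

22.11


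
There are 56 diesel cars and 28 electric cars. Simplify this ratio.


Find GCD(56, 28)
GCD = 28
Divide both by 28: 56/28 = 2, 28/28 = 1
Simplified ratio = 2:1

2:1


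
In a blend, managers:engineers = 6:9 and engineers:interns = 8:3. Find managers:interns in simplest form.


Given a:b = 6:9 and b:c = 8:3
Make b consistent. Multiply first ratio by 8: a:b = 48:72
Multiply second ratio by 9: b:c = 72:27
Now b = 72 in both, so a:b:c = 48:72:27
Therefore a:c = 48:27
Simplify by GCD: a:c = 16:9

16:9


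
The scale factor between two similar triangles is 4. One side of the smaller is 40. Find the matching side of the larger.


Similar triangles have proportional sides
Scale factor = 4
Smaller side = 40
Corresponding larger side = 40 * 4
= 160

160


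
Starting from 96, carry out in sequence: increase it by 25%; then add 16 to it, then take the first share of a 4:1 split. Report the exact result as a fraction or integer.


Start with 96.
Step 1: Increase by 25%: 96 * 125/100 = 120
Step 2: Add 16: 120+16=136; split 4:1 first = 136*4/5 = 544/5
Final result = 544/5

544/5


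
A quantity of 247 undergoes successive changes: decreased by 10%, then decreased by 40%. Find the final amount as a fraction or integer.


Start: 247
Step 1: decrease by 10% => multiply by 90/100
  247 * 90/100 = 2223/10
Step 2: decrease by 40% => multiply by 60/100
  2223/10 * 60/100 = 6669/50
Final value = 6669/50

6669/50


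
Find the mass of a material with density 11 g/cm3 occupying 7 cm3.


Using mass = density * volume
Density = 11 g/cm3
Volume = 7 cm3
Mass = 11 * 7
= 77 g

77


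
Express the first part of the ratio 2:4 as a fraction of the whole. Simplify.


Total parts = 2 + 4 = 6
First part fraction = 2/6
Simplify: 2/6 = 1/3

1/3


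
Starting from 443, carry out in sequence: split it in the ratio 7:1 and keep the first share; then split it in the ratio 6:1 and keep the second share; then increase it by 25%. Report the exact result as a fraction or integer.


Start with 443.
Step 1: Split 7:1, first share = 443 * 7/8 = 3101/8
Step 2: Split 6:1, second share = 3101/8 * 1/7 = 443/8
Step 3: Increase by 25%: 443/8 * 125/100 = 2215/32
Final result = 2215/32

2215/32


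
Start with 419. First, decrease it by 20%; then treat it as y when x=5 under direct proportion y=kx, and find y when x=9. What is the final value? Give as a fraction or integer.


Start with 419.
Step 1: Decrease by 20%: 419 * 80/100 = 1676/5
Step 2: Direct prop: k = (1676/5)/5; new y = k*9 = 1676/5*9/5 = 15084/25
Final result = 15084/25

15084/25


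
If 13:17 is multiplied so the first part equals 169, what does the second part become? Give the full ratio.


Original ratio: 13:17
First term target: 169
Scale factor = 169 / 13 = 13
Multiply second term: 17 * 13 = 221
Equivalent ratio = 169:221

169:221


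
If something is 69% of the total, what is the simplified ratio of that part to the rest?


Part = 69%, Remainder = 31%
Ratio = 69:31
GCD(69, 31) = 1
Simplify: 69:31 = 69:31

69:31


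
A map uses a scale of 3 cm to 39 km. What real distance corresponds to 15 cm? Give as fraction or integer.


Map scale: 3 cm = 39 km
Measured distance on map = 15 cm
Set up proportion: 15 * 39 / 3
= 585 / 3
= 195 km

195


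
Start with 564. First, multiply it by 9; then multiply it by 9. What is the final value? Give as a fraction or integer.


Start with 564.
Step 1: Multiply by 9: 564 * 9 = 5076
Step 2: Multiply by 9: 5076 * 9 = 45684
Final result = 45684

45684


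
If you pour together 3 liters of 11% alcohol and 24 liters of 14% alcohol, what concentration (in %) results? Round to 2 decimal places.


Solute in mixture 1 = 11% of 3 L = 3*11/100 = 33/100 L
Solute in mixture 2 = 14% of 24 L = 24*14/100 = 84/25 L
Total solute = 33/100 + 84/25 = 369/100 L
Total volume = 3 + 24 = 27 L
Final concentration = 369/100/27 * 100 = 13.67%

13.67


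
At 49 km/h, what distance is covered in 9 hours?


Using distance = speed * time
Speed = 49 km/h
Time = 9 hours
Distance = 49 * 9
= 441 km

441


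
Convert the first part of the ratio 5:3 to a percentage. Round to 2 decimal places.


Total parts = 5 + 3 = 8
First part fraction = 5/8
Percentage = (5/8) * 100
= 0.625 * 100
= 62.50%

62.50


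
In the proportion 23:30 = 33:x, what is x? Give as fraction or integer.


Setting up: 23/30 = 33/x
Cross multiply: 23 * x = 30 * 33
23x = 990
x = 990/23
x = 990/23

990/23


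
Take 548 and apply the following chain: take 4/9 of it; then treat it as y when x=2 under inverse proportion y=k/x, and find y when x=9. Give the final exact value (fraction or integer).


Start with 548.
Step 1: Take 4/9: 548 * 4/9 = 2192/9
Step 2: Inverse prop: k = (2192/9)*2; new y = k/9 = 2192/9*2/9 = 4384/81
Final result = 4384/81

4384/81


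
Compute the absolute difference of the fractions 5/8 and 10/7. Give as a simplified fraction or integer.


Simplify: 5/8 = 5/8 and 10/7 = 10/7
Find common denominator: LCD = 56
Convert: 35/56 and 80/56
Difference = |35 - 80|/56 = 45/56
Simplified = 45/56

45/56


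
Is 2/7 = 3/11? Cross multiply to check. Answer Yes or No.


Cross multiply to check 2/7 = 3/11
Left cross product: 2 * 11 = 22
Right cross product: 7 * 3 = 21
22 != 21
Not equal, so proportions differ => No

No


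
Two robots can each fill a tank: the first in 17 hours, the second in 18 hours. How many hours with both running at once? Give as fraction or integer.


Rate of A = 1/17 job per hour
Rate of B = 1/18 job per hour
Combined rate = 1/17 + 1/18
Find common denominator: (18 + 17)/(17*18) = 35/306
Combined rate = 35/306 job per hour
Time together = 1 / (35/306) = 306/35 hours

306/35


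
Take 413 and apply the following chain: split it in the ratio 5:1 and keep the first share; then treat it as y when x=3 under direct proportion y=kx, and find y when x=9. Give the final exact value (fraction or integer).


Start with 413.
Step 1: Split 5:1, first share = 413 * 5/6 = 2065/6
Step 2: Direct prop: k = (2065/6)/3; new y = k*9 = 2065/6*9/3 = 2065/2
Final result = 2065/2

2065/2


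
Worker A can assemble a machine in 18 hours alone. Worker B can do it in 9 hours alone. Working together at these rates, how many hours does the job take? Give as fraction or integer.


Rate of A = 1/18 job per hour
Rate of B = 1/9 job per hour
Combined rate = 1/18 + 1/9
Find common denominator: (9 + 18)/(18*9) = 27/162
Combined rate = 1/6 job per hour
Time together = 1 / (1/6) = 6 hours

6


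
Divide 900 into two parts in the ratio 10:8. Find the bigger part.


Total parts = 10 + 8 = 18
Value per part = 900 / 18 = 50
First share = 10 * 50 = 500
Second share = 8 * 50 = 400
Larger share = 500

500


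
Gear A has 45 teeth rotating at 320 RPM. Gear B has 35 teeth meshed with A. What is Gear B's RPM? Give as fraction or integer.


Gear ratio: teeth_A * RPM_A = teeth_B * RPM_B
45 * 320 = 35 * RPM_B
14400 = 35 * RPM_B
RPM_B = 14400 / 35
RPM_B = 2880/7

2880/7


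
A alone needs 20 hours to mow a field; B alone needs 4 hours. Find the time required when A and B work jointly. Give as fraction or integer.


Rate of A = 1/20 job per hour
Rate of B = 1/4 job per hour
Combined rate = 1/20 + 1/4
Find common denominator: (4 + 20)/(20*4) = 24/80
Combined rate = 3/10 job per hour
Time together = 1 / (3/10) = 10/3 hours

10/3


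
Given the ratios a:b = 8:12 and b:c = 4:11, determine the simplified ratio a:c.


Given a:b = 8:12 and b:c = 4:11
Make b consistent. Multiply first ratio by 4: a:b = 32:48
Multiply second ratio by 12: b:c = 48:132
Now b = 48 in both, so a:b:c = 32:48:132
Therefore a:c = 32:132
Simplify by GCD: a:c = 8:33

8:33


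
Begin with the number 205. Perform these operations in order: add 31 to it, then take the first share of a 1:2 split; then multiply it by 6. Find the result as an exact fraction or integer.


Start with 205.
Step 1: Add 31: 205+31=236; split 1:2 first = 236*1/3 = 236/3
Step 2: Multiply by 6: 236/3 * 6 = 472
Final result = 472

472


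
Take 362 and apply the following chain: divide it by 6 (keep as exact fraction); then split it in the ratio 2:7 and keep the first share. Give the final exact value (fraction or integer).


Start with 362.
Step 1: Divide by 6: 362 / 6 = 181/3
Step 2: Split 2:7, first share = 181/3 * 2/9 = 362/27
Final result = 362/27

362/27


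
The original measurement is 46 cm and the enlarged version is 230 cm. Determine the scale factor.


Original length = 46 cm
Scaled length = 230 cm
Scale factor = 230 / 46
= 5

5


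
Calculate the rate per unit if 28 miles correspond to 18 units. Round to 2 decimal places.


Total miles = 28
Number of units = 18
Unit rate = 28 / 18
= 1.56 miles per unit

1.56


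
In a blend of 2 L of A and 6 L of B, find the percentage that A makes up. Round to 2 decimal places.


Volume of A = 2 L
Volume of B = 6 L
Total volume = 2 + 6 = 8 L
Percentage of A = (2/8) * 100
= 25.00%

25.00


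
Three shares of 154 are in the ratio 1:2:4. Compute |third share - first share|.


Total parts = 1 + 2 + 4 = 7
Value per part = 154 / 7 = 22
Shares: 1*22=22, 2*22=44, 4*22=88
Third share = 88, first share = 22
Difference = |88 - 22| = 66

66


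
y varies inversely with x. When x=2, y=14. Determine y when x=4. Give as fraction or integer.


Inverse proportion: y = k/x
Find k: k = 2 * 14 = 28
Compute y at x=4: y = 28/4
y = 7

7


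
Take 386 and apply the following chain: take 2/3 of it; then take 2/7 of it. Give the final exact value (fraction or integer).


Start with 386.
Step 1: Take 2/3: 386 * 2/3 = 772/3
Step 2: Take 2/7: 772/3 * 2/7 = 1544/21
Final result = 1544/21

1544/21


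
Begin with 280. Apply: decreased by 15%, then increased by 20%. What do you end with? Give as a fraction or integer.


Start: 280
Step 1: decrease by 15% => multiply by 85/100
  280 * 85/100 = 238
Step 2: increase by 20% => multiply by 120/100
  238 * 120/100 = 1428/5
Final value = 1428/5

1428/5


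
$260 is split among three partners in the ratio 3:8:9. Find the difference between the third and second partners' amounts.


Total parts = 3 + 8 + 9 = 20
Value per part = 260 / 20 = 13
Shares: 3*13=39, 8*13=104, 9*13=117
Third share = 117, second share = 104
Difference = |117 - 104| = 13

13


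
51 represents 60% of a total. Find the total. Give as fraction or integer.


Given: 51 is 60% of the whole
Set up: 51 = 60/100 * whole
whole = 51 * 100 / 60
whole = 5100 / 60
whole = 85

85


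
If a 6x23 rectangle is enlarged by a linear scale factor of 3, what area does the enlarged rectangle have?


Original dimensions: 6 x 23
Enlargement factor = 3
New width = 6 * 3 = 18
New height = 23 * 3 = 69
New area = 18 * 69 = 1242

1242


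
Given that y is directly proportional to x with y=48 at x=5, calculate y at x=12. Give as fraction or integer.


Direct proportion: y = kx
Find k: k = 48/5 = 48/5
Compute y at x=12: y = 48/5 * 12
y = 576/5

576/5


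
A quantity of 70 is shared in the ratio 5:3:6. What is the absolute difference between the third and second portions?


Total parts = 5 + 3 + 6 = 14
Value per part = 70 / 14 = 5
Shares: 5*5=25, 3*5=15, 6*5=30
Third share = 30, second share = 15
Difference = |30 - 15| = 15

15


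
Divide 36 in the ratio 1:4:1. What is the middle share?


Ratio = 1:4:1
Total parts = 1 + 4 + 1 = 6
Value per part = 36 / 6 = 6
First share = 1 * 6 = 6
Middle share = 4 * 6 = 24
Third share = 1 * 6 = 6

24


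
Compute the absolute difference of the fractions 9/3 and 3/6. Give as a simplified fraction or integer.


Simplify: 9/3 = 3 and 3/6 = 1/2
Find common denominator: LCD = 2
Convert: 6/2 and 1/2
Difference = |6 - 1|/2 = 5/2
Simplified = 5/2

5/2


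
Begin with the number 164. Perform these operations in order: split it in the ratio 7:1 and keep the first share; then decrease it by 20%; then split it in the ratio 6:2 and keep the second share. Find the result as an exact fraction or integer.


Start with 164.
Step 1: Split 7:1, first share = 164 * 7/8 = 287/2
Step 2: Decrease by 20%: 287/2 * 80/100 = 574/5
Step 3: Split 6:2, second share = 574/5 * 2/8 = 287/10
Final result = 287/10

287/10


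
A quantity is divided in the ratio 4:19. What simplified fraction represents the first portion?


Total parts = 4 + 19 = 23
First part fraction = 4/23
Simplify: 4/23 = 4/23

4/23


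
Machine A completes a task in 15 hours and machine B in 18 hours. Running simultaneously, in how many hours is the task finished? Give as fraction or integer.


Rate of A = 1/15 job per hour
Rate of B = 1/18 job per hour
Combined rate = 1/15 + 1/18
Find common denominator: (18 + 15)/(15*18) = 33/270
Combined rate = 11/90 job per hour
Time together = 1 / (11/90) = 90/11 hours

90/11


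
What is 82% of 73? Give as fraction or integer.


Compute 82% of 73
Convert percentage: 82% = 82/100
Multiply: 73 * 82/100
= 5986/100
= 2993/50

2993/50


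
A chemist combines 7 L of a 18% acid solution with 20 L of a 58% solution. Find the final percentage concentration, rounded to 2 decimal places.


Solute in mixture 1 = 18% of 7 L = 7*18/100 = 63/50 L
Solute in mixture 2 = 58% of 20 L = 20*58/100 = 58/5 L
Total solute = 63/50 + 58/5 = 643/50 L
Total volume = 7 + 20 = 27 L
Final concentration = 643/50/27 * 100 = 47.63%

47.63


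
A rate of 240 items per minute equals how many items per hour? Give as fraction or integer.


Converting from per minute to per hour
Rate = 240 items per minute
Multiply by 60: 240 * 60
= 14400 items per hour

14400


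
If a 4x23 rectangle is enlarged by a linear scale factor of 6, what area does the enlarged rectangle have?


Original dimensions: 4 x 23
Enlargement factor = 6
New width = 4 * 6 = 24
New height = 23 * 6 = 138
New area = 24 * 138 = 3312

3312


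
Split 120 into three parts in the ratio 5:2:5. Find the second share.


Ratio = 5:2:5
Total parts = 5 + 2 + 5 = 12
Value per part = 120 / 12 = 10
First share = 5 * 10 = 50
Middle share = 2 * 10 = 20
Third share = 5 * 10 = 50

20


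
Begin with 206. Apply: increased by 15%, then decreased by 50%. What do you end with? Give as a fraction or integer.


Start: 206
Step 1: increase by 15% => multiply by 115/100
  206 * 115/100 = 2369/10
Step 2: decrease by 50% => multiply by 50/100
  2369/10 * 50/100 = 2369/20
Final value = 2369/20

2369/20


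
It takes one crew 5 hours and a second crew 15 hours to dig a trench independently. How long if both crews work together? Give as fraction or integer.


Rate of A = 1/5 job per hour
Rate of B = 1/15 job per hour
Combined rate = 1/5 + 1/15
Find common denominator: (15 + 5)/(5*15) = 20/75
Combined rate = 4/15 job per hour
Time together = 1 / (4/15) = 15/4 hours

15/4


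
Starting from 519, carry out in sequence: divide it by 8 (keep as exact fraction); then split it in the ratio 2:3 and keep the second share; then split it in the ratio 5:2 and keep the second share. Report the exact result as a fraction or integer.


Start with 519.
Step 1: Divide by 8: 519 / 8 = 519/8
Step 2: Split 2:3, second share = 519/8 * 3/5 = 1557/40
Step 3: Split 5:2, second share = 1557/40 * 2/7 = 1557/140
Final result = 1557/140

1557/140


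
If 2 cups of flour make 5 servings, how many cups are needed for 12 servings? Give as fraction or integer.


Original: 2 cups for 5 servings
Target servings = 12
Scaling factor = 12/5
New amount = 2 * 12/5
= 24/5
= 24/5 cups

24/5


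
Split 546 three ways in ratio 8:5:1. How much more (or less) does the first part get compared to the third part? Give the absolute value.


Total parts = 8 + 5 + 1 = 14
Value per part = 546 / 14 = 39
Shares: 8*39=312, 5*39=195, 1*39=39
First share = 312, third share = 39
Difference = |312 - 39| = 273

273


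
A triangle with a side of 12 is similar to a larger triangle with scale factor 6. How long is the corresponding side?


Similar triangles have proportional sides
Scale factor = 6
Smaller side = 12
Corresponding larger side = 12 * 6
= 72

72


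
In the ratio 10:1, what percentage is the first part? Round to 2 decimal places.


Total parts = 10 + 1 = 11
First part fraction = 10/11
Percentage = (10/11) * 100
= 0.909091 * 100
= 90.91%

90.91


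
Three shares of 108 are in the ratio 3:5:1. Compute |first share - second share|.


Total parts = 3 + 5 + 1 = 9
Value per part = 108 / 9 = 12
Shares: 3*12=36, 5*12=60, 1*12=12
First share = 36, second share = 60
Difference = |36 - 60| = 24

24


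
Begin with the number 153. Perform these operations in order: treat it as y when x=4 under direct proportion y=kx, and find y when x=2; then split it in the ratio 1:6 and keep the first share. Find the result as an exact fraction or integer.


Start with 153.
Step 1: Direct prop: k = (153)/4; new y = k*2 = 153*2/4 = 153/2
Step 2: Split 1:6, first share = 153/2 * 1/7 = 153/14
Final result = 153/14

153/14


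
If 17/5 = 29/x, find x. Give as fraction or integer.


Setting up: 17/5 = 29/x
Cross multiply: 17 * x = 5 * 29
17x = 145
x = 145/17
x = 145/17

145/17


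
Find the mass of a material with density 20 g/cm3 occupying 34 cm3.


Using mass = density * volume
Density = 20 g/cm3
Volume = 34 cm3
Mass = 20 * 34
= 680 g

680


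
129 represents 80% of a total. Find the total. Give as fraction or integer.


Given: 129 is 80% of the whole
Set up: 129 = 80/100 * whole
whole = 129 * 100 / 80
whole = 12900 / 80
whole = 645/4

645/4


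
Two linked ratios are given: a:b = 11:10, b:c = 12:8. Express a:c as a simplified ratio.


Given a:b = 11:10 and b:c = 12:8
Make b consistent. Multiply first ratio by 12: a:b = 132:120
Multiply second ratio by 10: b:c = 120:80
Now b = 120 in both, so a:b:c = 132:120:80
Therefore a:c = 132:80
Simplify by GCD: a:c = 33:20

33:20


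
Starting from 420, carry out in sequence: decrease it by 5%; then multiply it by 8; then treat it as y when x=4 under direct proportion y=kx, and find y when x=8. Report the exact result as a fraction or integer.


Start with 420.
Step 1: Decrease by 5%: 420 * 95/100 = 399
Step 2: Multiply by 8: 399 * 8 = 3192
Step 3: Direct prop: k = (3192)/4; new y = k*8 = 3192*8/4 = 6384
Final result = 6384

6384


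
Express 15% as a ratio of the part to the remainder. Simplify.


Part = 15%, Remainder = 85%
Ratio = 15:85
GCD(15, 85) = 5
Simplify: 3:17 = 3:17

3:17


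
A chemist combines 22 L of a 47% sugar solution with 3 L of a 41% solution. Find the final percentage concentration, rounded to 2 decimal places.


Solute in mixture 1 = 47% of 22 L = 22*47/100 = 517/50 L
Solute in mixture 2 = 41% of 3 L = 3*41/100 = 123/100 L
Total solute = 517/50 + 123/100 = 1157/100 L
Total volume = 22 + 3 = 25 L
Final concentration = 1157/100/25 * 100 = 46.28%

46.28


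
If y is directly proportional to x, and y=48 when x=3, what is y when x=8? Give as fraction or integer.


Direct proportion: y = kx
Find k: k = 48/3 = 16
Compute y at x=8: y = 16 * 8
y = 128

128


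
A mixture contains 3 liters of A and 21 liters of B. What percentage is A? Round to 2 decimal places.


Volume of A = 3 L
Volume of B = 21 L
Total volume = 3 + 21 = 24 L
Percentage of A = (3/24) * 100
= 12.50%

12.50


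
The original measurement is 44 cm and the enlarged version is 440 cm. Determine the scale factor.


Original length = 44 cm
Scaled length = 440 cm
Scale factor = 440 / 44
= 10

10


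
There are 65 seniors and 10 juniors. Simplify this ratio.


Find GCD(65, 10)
GCD = 5
Divide both by 5: 65/5 = 13, 10/5 = 2
Simplified ratio = 13:2

13:2


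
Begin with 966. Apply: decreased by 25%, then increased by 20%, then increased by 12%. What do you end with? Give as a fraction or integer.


Start: 966
Step 1: decrease by 25% => multiply by 75/100
  966 * 75/100 = 1449/2
Step 2: increase by 20% => multiply by 120/100
  1449/2 * 120/100 = 4347/5
Step 3: increase by 12% => multiply by 112/100
  4347/5 * 112/100 = 121716/125
Final value = 121716/125

121716/125


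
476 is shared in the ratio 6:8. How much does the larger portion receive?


Total parts = 6 + 8 = 14
Value per part = 476 / 14 = 34
First share = 6 * 34 = 204
Second share = 8 * 34 = 272
Larger share = 272

272


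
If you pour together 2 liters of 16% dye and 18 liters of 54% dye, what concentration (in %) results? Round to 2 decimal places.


Solute in mixture 1 = 16% of 2 L = 2*16/100 = 8/25 L
Solute in mixture 2 = 54% of 18 L = 18*54/100 = 243/25 L
Total solute = 8/25 + 243/25 = 251/25 L
Total volume = 2 + 18 = 20 L
Final concentration = 251/25/20 * 100 = 50.20%

50.20


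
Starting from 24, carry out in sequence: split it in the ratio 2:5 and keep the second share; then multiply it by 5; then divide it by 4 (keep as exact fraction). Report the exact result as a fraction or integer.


Start with 24.
Step 1: Split 2:5, second share = 24 * 5/7 = 120/7
Step 2: Multiply by 5: 120/7 * 5 = 600/7
Step 3: Divide by 4: 600/7 / 4 = 150/7
Final result = 150/7

150/7


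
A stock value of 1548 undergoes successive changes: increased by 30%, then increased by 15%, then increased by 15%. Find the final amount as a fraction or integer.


Start: 1548
Step 1: increase by 30% => multiply by 130/100
  1548 * 130/100 = 10062/5
Step 2: increase by 15% => multiply by 115/100
  10062/5 * 115/100 = 115713/50
Step 3: increase by 15% => multiply by 115/100
  115713/50 * 115/100 = 2661399/1000
Final value = 2661399/1000

2661399/1000


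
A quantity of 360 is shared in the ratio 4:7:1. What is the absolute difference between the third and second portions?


Total parts = 4 + 7 + 1 = 12
Value per part = 360 / 12 = 30
Shares: 4*30=120, 7*30=210, 1*30=30
Third share = 30, second share = 210
Difference = |30 - 210| = 180

180


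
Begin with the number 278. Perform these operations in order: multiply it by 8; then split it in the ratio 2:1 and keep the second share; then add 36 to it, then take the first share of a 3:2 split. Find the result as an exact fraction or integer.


Start with 278.
Step 1: Multiply by 8: 278 * 8 = 2224
Step 2: Split 2:1, second share = 2224 * 1/3 = 2224/3
Step 3: Add 36: 2224/3+36=2332/3; split 3:2 first = 2332/3*3/5 = 2332/5
Final result = 2332/5

2332/5


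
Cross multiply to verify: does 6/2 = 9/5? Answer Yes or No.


Cross multiply to check 6/2 = 9/5
Left cross product: 6 * 5 = 30
Right cross product: 2 * 9 = 18
30 != 18
Not equal, so proportions differ => No

No


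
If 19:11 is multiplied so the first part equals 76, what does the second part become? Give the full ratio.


Original ratio: 19:11
First term target: 76
Scale factor = 76 / 19 = 4
Multiply second term: 11 * 4 = 44
Equivalent ratio = 76:44

76:44


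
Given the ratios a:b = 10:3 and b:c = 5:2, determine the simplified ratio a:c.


Given a:b = 10:3 and b:c = 5:2
Make b consistent. Multiply first ratio by 5: a:b = 50:15
Multiply second ratio by 3: b:c = 15:6
Now b = 15 in both, so a:b:c = 50:15:6
Therefore a:c = 50:6
Simplify by GCD: a:c = 25:3

25:3


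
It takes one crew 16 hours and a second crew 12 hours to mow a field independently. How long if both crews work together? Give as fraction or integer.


Rate of A = 1/16 job per hour
Rate of B = 1/12 job per hour
Combined rate = 1/16 + 1/12
Find common denominator: (12 + 16)/(16*12) = 28/192
Combined rate = 7/48 job per hour
Time together = 1 / (7/48) = 48/7 hours

48/7


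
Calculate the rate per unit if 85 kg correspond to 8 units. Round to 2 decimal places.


Total kg = 85
Number of units = 8
Unit rate = 85 / 8
= 10.63 kg per unit

10.63


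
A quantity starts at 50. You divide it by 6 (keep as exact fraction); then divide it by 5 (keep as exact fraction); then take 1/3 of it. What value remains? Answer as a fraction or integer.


Start with 50.
Step 1: Divide by 6: 50 / 6 = 25/3
Step 2: Divide by 5: 25/3 / 5 = 5/3
Step 3: Take 1/3: 5/3 * 1/3 = 5/9
Final result = 5/9

5/9


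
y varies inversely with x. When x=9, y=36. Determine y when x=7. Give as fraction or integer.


Inverse proportion: y = k/x
Find k: k = 9 * 36 = 324
Compute y at x=7: y = 324/7
y = 324/7

324/7


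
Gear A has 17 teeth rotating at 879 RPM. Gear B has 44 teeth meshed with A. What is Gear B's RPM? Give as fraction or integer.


Gear ratio: teeth_A * RPM_A = teeth_B * RPM_B
17 * 879 = 44 * RPM_B
14943 = 44 * RPM_B
RPM_B = 14943 / 44
RPM_B = 14943/44

14943/44


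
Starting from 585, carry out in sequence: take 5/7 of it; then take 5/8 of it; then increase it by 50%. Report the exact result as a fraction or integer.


Start with 585.
Step 1: Take 5/7: 585 * 5/7 = 2925/7
Step 2: Take 5/8: 2925/7 * 5/8 = 14625/56
Step 3: Increase by 50%: 14625/56 * 150/100 = 43875/112
Final result = 43875/112

43875/112


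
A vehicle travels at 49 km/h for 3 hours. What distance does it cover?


Using distance = speed * time
Speed = 49 km/h
Time = 3 hours
Distance = 49 * 3
= 147 km

147


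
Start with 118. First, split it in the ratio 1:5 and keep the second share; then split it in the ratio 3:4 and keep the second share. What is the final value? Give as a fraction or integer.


Start with 118.
Step 1: Split 1:5, second share = 118 * 5/6 = 295/3
Step 2: Split 3:4, second share = 295/3 * 4/7 = 1180/21
Final result = 1180/21

1180/21
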